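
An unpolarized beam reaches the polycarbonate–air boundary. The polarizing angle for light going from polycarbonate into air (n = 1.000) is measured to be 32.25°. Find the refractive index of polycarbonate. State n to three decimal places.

At the polarizing angle, tan θ_B = n₂/n₁ with n₁ on the incident side (polycarbonate) and n₂ on the transmitted side (air).
n₁ = n₂ / tan θ_B = 1.000 / tan 32.25° = 1.585.

n ≈ 1.585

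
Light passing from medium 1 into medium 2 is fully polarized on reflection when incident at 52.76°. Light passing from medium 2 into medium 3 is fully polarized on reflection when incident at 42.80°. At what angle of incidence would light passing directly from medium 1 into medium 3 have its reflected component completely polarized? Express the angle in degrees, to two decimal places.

θ_B ≈ 50.62°

Each Brewster angle gives a ratio: n₂/n₁ = tan 52.76° = 1.3155, n₃/n₂ = tan 42.80° = 0.9260.
n₃/n₁ = 1.2182. Then tan θ_B(1→3) = n₃/n₁, so θ_B(1→3) = arctan(1.2182) = 50.62°.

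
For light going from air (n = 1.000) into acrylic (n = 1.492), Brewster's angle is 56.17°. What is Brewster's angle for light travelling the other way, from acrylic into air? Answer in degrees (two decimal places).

θ_B' ≈ 33.83°

Reversing the direction swaps n₁ and n₂, so tan θ_B' = 1/tan θ_B and θ_B' = 90° − θ_B.
Hence θ_B' = 90° − 56.17° = 33.83°.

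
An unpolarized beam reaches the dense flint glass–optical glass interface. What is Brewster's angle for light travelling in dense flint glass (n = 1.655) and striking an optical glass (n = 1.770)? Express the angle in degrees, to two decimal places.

θ_B ≈ 46.92°

Brewster's condition: tan θ_B = n₂/n₁ = 1.770/1.655 = 1.0695. Taking the arctangent, θ_B = 46.92°.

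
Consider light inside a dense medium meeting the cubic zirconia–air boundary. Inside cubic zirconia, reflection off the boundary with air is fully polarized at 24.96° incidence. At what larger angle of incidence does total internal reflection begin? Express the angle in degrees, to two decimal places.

θ_c ≈ 27.74°

From Brewster, n₂/n₁ = tan θ_B = tan 24.96° = 0.4655.
Then sin θ_c = n₂/n₁ = 0.4655, so θ_c = arcsin 0.4655 = 27.74°.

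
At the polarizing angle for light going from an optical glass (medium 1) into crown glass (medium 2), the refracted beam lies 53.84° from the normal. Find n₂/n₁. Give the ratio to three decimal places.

θ_B + θ_t = 90°, so θ_B = 90° − 53.84° = 36.16°.
tan θ_B = n₂/n₁, so n₂/n₁ = tan 36.16° = 0.731.

n₂/n₁ ≈ 0.731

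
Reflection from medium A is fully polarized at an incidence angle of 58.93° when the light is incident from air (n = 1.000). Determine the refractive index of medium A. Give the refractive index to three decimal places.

n ≈ 1.660

Full polarization of the reflected beam means tan θ_B = n₂/n₁, where n₁ is the incident medium (air).
n₂ = n₁ tan θ_B = 1.000 × tan 58.93° = 1.660.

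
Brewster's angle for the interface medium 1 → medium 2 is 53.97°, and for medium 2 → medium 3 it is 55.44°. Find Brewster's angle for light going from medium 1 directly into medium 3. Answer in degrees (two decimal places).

tan θ_B(1→2) = n₂/n₁ = tan 53.97° = 1.3749.
tan θ_B(2→3) = n₃/n₂ = tan 55.44° = 1.4517.
n₃/n₁ = 1.9960. Then tan θ_B(1→3) = n₃/n₁, so θ_B(1→3) = arctan(1.9960) = 63.39°.

θ_B ≈ 63.39°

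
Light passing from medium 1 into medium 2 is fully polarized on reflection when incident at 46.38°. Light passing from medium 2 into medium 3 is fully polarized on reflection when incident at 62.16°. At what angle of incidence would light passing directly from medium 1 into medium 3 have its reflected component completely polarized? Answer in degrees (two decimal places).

θ_B ≈ 63.28°

tan θ_B(1→2) = n₂/n₁ = tan 46.38° = 1.0494.
tan θ_B(2→3) = n₃/n₂ = tan 62.16° = 1.8935.
n₃/n₁ = 1.9869. Then tan θ_B(1→3) = n₃/n₁, so θ_B(1→3) = arctan(1.9869) = 63.28°.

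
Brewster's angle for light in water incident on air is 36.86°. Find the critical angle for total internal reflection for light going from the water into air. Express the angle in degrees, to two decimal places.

n₂/n₁ = tan 36.86° = 0.7497; the critical angle satisfies sin θ_c = n₂/n₁.
θ_c = arcsin(0.7497) = 48.57°.

θ_c ≈ 48.57°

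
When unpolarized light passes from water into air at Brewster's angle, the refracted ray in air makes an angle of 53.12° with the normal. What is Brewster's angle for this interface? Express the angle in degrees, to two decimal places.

Brewster's condition makes the reflected and refracted beams perpendicular: θ_B + θ_t = 90°.
So θ_B = 90° − θ_t = 90° − 53.12° = 36.88°.

θ_B ≈ 36.88°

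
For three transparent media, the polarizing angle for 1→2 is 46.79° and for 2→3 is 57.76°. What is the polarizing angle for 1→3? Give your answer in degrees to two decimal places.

tan θ_B(1→2) = n₂/n₁ = tan 46.79° = 1.0645.
tan θ_B(2→3) = n₃/n₂ = tan 57.76° = 1.5855.
n₃/n₁ = 1.6878. Then tan θ_B(1→3) = n₃/n₁, so θ_B(1→3) = arctan(1.6878) = 59.35°.

θ_B ≈ 59.35°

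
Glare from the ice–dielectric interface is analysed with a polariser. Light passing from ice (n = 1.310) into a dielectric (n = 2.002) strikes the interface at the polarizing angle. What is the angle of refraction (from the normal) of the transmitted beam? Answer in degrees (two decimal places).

θ_t ≈ 33.20°

θ_B = arctan(n₂/n₁) = arctan(2.002/1.310) = 56.80°.
At Brewster's angle the reflected and refracted rays are perpendicular, so θ_t = 90° − θ_B = 90° − 56.80° = 33.20°.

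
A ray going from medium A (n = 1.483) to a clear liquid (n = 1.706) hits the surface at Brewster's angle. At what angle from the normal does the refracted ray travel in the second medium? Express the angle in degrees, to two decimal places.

θ_t ≈ 41.00°

θ_B = arctan(n₂/n₁) = arctan(1.706/1.483) = 49.00°.
At Brewster's angle the reflected and refracted rays are perpendicular, so θ_t = 90° − θ_B = 90° − 49.00° = 41.00°.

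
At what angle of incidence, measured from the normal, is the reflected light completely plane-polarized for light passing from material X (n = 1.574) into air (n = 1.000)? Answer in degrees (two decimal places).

θ_B ≈ 32.43°

Brewster's condition: tan θ_B = n₂/n₁ = 1.000/1.574 = 0.6353. Taking the arctangent, θ_B = 32.43°.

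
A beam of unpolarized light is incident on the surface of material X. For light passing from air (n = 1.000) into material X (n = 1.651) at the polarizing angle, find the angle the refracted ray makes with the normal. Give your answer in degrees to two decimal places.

θ_t ≈ 31.20°

θ_B = arctan(n₂/n₁) = arctan(1.651/1.000) = 58.80°.
Since θ_B + θ_t = 90° at Brewster incidence, θ_t = 90° − 58.80° = 31.20°.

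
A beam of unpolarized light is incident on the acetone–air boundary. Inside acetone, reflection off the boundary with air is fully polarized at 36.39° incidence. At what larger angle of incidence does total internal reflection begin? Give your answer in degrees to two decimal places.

θ_c ≈ 47.48°

From Brewster, n₂/n₁ = tan θ_B = tan 36.39° = 0.7370.
Then sin θ_c = n₂/n₁ = 0.7370, so θ_c = arcsin 0.7370 = 47.48°.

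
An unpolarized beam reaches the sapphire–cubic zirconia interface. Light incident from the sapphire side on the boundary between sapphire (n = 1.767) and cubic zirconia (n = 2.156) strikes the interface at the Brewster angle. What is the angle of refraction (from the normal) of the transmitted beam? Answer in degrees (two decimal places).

θ_t ≈ 39.34°

tan θ_B = n₂/n₁ = 2.156/1.767 = 1.2201, so θ_B = 50.66°.
Since θ_B + θ_t = 90° at Brewster incidence, θ_t = 90° − 50.66° = 39.34°.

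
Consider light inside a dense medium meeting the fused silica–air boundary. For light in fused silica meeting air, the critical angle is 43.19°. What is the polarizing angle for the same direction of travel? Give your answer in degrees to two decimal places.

θ_B ≈ 34.39°

n₂/n₁ = sin θ_c = sin 43.19° = 0.6844.
tan θ_B equals the same ratio, so θ_B = arctan(0.6844) = 34.39°.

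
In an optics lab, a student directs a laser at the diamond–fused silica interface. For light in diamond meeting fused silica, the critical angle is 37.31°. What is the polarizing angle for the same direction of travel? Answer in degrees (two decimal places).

n₂/n₁ = sin θ_c = sin 37.31° = 0.6061.
tan θ_B equals the same ratio, so θ_B = arctan(0.6061) = 31.22°.

θ_B ≈ 31.22°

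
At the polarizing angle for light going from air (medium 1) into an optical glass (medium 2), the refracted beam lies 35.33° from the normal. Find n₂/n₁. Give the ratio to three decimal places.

n₂/n₁ ≈ 1.411

At Brewster incidence θ_B = 90° − θ_t = 90° − 35.33° = 54.67°.
Then n₂/n₁ = tan θ_B = tan 54.67° = 1.411.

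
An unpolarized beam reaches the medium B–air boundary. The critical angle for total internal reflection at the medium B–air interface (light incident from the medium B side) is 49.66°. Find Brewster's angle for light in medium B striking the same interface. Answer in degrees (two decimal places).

θ_B ≈ 37.32°

At the critical angle sin θ_c = n₂/n₁, giving n₂/n₁ = sin 49.66° = 0.7622.
Then tan θ_B = n₂/n₁ = 0.7622, so θ_B = arctan 0.7622 = 37.32°.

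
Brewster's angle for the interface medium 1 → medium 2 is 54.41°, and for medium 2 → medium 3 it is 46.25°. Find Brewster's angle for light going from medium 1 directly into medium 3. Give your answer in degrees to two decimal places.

θ_B ≈ 55.58°

Each Brewster angle gives a ratio: n₂/n₁ = tan 54.41° = 1.3973, n₃/n₂ = tan 46.25° = 1.0446.
Multiplying, n₃/n₁ = 1.3973 × 1.0446 = 1.4596, and θ_B(1→3) = arctan 1.4596 = 55.58°.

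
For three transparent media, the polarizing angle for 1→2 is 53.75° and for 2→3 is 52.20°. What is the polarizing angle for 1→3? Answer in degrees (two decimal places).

n₂/n₁ = tan 53.75° = 1.3638 and n₃/n₂ = tan 52.20° = 1.2892.
n₃/n₁ = 1.7582. Then tan θ_B(1→3) = n₃/n₁, so θ_B(1→3) = arctan(1.7582) = 60.37°.

θ_B ≈ 60.37°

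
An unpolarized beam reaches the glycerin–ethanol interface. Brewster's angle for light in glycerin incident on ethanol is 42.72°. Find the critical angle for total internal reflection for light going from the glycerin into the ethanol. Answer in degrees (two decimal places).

θ_c ≈ 67.43°

n₂/n₁ = tan 42.72° = 0.9234; the critical angle satisfies sin θ_c = n₂/n₁.
θ_c = arcsin(0.9234) = 67.43°.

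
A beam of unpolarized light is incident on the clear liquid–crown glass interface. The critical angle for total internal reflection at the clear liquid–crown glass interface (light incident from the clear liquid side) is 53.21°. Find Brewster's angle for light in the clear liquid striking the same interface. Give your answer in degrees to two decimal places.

θ_B ≈ 38.69°

n₂/n₁ = sin θ_c = sin 53.21° = 0.8008.
tan θ_B equals the same ratio, so θ_B = arctan(0.8008) = 38.69°.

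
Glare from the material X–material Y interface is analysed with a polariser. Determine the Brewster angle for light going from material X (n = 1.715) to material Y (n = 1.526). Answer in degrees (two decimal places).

θ_B ≈ 41.66°

The reflected p-component vanishes when tan θ_B = n₂/n₁.
Here n₂/n₁ = 1.526/1.715 = 0.8898, and Brewster's law gives tan θ_B = n₂/n₁.
So θ_B = arctan 0.8898 = 41.66°.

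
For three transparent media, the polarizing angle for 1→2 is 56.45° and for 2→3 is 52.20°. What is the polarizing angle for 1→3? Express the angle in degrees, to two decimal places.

θ_B ≈ 62.78°

tan θ_B(1→2) = n₂/n₁ = tan 56.45° = 1.5080.
tan θ_B(2→3) = n₃/n₂ = tan 52.20° = 1.2892.
n₃/n₁ = 1.9441. Then tan θ_B(1→3) = n₃/n₁, so θ_B(1→3) = arctan(1.9441) = 62.78°.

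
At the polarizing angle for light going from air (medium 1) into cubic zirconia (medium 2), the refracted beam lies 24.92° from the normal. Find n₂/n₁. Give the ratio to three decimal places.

At Brewster incidence θ_B = 90° − θ_t = 90° − 24.92° = 65.08°.
tan θ_B = n₂/n₁, so n₂/n₁ = tan 65.08° = 2.152.

n₂/n₁ ≈ 2.152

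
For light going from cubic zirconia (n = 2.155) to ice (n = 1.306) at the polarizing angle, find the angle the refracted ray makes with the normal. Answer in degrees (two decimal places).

θ_B = arctan(n₂/n₁) = arctan(1.306/2.155) = 31.22°.
Since θ_B + θ_t = 90° at Brewster incidence, θ_t = 90° − 31.22° = 58.78°.

θ_t ≈ 58.78°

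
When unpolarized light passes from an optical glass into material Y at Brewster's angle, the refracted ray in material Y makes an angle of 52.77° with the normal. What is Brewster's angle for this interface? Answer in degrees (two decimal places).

Brewster's condition makes the reflected and refracted beams perpendicular: θ_B + θ_t = 90°.
θ_B = 90° − 52.77° = 37.23°.

θ_B ≈ 37.23°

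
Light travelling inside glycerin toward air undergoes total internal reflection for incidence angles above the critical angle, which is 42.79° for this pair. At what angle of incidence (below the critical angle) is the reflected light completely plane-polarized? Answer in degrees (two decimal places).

sin θ_c = n₂/n₁, so n₂/n₁ = sin 42.79° = 0.6793.
Brewster: tan θ_B = n₂/n₁ = 0.6793.
θ_B = arctan(0.6793) = 34.19°.

θ_B ≈ 34.19°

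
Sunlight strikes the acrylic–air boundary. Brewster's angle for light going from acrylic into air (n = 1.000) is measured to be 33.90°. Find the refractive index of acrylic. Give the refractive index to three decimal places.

At Brewster's angle, tan θ_B = n₂/n₁ with n₁ on the incident side (acrylic) and n₂ on the transmitted side (air).
n₁ = n₂ / tan θ_B = 1.000 / tan 33.90° = 1.488.

n ≈ 1.488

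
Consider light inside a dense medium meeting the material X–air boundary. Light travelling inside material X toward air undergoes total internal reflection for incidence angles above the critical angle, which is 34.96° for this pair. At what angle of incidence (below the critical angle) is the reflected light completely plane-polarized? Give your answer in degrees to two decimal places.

sin θ_c = n₂/n₁, so n₂/n₁ = sin 34.96° = 0.5730.
Brewster: tan θ_B = n₂/n₁ = 0.5730.
θ_B = arctan(0.5730) = 29.81°.

θ_B ≈ 29.81°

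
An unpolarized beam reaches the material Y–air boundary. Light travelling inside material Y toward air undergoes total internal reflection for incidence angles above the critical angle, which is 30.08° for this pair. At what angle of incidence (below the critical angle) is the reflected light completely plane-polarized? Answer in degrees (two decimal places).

θ_B ≈ 26.62°

n₂/n₁ = sin θ_c = sin 30.08° = 0.5012.
tan θ_B equals the same ratio, so θ_B = arctan(0.5012) = 26.62°.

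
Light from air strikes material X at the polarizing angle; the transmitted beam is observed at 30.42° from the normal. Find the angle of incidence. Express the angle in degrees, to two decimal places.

θ_B ≈ 59.58°

Brewster's condition makes the reflected and refracted beams perpendicular: θ_B + θ_t = 90°.
θ_B = 90° − 30.42° = 59.58°.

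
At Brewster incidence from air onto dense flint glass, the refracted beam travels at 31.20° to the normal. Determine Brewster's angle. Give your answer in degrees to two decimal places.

θ_B ≈ 58.80°

Brewster's condition makes the reflected and refracted beams perpendicular: θ_B + θ_t = 90°.
So θ_B = 90° − θ_t = 90° − 31.20° = 58.80°.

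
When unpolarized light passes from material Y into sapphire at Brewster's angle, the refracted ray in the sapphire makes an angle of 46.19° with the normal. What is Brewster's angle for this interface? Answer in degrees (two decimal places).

At Brewster's angle the reflected and refracted rays are perpendicular, so θ_B + θ_t = 90°.
So θ_B = 90° − θ_t = 90° − 46.19° = 43.81°.

θ_B ≈ 43.81°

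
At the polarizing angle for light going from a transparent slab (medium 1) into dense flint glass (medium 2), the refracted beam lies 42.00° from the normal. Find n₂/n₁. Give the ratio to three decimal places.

θ_B + θ_t = 90°, so θ_B = 90° − 42.00° = 48.00°.
tan θ_B = n₂/n₁, so n₂/n₁ = tan 48.00° = 1.111.

n₂/n₁ ≈ 1.111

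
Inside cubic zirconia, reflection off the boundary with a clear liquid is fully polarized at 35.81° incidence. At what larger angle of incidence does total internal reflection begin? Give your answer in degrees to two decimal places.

θ_c ≈ 46.18°

n₂/n₁ = tan 35.81° = 0.7215; the critical angle satisfies sin θ_c = n₂/n₁.
θ_c = arcsin(0.7215) = 46.18°.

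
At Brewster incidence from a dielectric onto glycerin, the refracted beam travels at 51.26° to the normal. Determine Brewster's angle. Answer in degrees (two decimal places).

θ_B ≈ 38.74°

Since the reflected and refracted rays are at right angles at the polarizing angle, θ_B + θ_t = 90°.
So θ_B = 90° − θ_t = 90° − 51.26° = 38.74°.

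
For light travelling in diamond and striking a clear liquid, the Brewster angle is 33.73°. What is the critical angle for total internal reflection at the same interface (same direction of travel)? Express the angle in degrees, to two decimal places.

θ_c ≈ 41.89°

tan θ_B = n₂/n₁ = tan 33.73° = 0.6677.
Total internal reflection: sin θ_c = n₂/n₁ = 0.6677.
θ_c = arcsin(0.6677) = 41.89°.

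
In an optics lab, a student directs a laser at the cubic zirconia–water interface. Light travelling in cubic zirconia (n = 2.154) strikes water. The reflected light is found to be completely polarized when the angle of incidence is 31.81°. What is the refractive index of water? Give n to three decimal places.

At the Brewster angle, tan θ_B = n₂/n₁ with n₁ on the incident side (cubic zirconia) and n₂ on the transmitted side (water).
n₂ = n₁ tan θ_B = 2.154 × tan 31.81° = 1.336.

n ≈ 1.336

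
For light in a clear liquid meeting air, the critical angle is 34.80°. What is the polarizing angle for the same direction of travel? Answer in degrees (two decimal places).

θ_B ≈ 29.71°

At the critical angle sin θ_c = n₂/n₁, giving n₂/n₁ = sin 34.80° = 0.5707.
Then tan θ_B = n₂/n₁ = 0.5707, so θ_B = arctan 0.5707 = 29.71°.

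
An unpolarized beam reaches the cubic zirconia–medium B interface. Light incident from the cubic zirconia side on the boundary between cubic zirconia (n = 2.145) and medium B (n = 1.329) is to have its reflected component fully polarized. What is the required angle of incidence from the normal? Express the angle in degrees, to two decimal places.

The reflected p-component vanishes when tan θ_B = n₂/n₁.
Brewster's condition: tan θ_B = n₂/n₁ = 1.329/2.145 = 0.6196.
θ_B = arctan(0.6196) = 31.78°.

θ_B ≈ 31.78°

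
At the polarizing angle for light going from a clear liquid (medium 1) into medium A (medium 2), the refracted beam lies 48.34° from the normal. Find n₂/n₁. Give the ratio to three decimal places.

n₂/n₁ ≈ 0.890

At Brewster incidence θ_B = 90° − θ_t = 90° − 48.34° = 41.66°.
tan θ_B = n₂/n₁, so n₂/n₁ = tan 41.66° = 0.890.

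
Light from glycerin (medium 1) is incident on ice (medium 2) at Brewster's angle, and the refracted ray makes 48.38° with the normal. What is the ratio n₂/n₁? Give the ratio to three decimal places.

n₂/n₁ ≈ 0.888

θ_B + θ_t = 90°, so θ_B = 90° − 48.38° = 41.62°.
Then n₂/n₁ = tan θ_B = tan 41.62° = 0.888.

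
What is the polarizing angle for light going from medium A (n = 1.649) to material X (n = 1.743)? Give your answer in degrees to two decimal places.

θ_B ≈ 46.59°

Here n₂/n₁ = 1.743/1.649 = 1.0570, and Brewster's law gives tan θ_B = n₂/n₁. Taking the arctangent, θ_B = 46.59°.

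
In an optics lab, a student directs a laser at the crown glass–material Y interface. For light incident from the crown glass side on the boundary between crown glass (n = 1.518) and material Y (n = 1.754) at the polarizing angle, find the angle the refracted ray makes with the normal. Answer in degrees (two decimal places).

θ_t ≈ 40.87°

First find Brewster's angle: tan θ_B = 1.754/1.518 = 1.1555, giving θ_B = 49.13°.
At Brewster's angle the reflected and refracted rays are perpendicular, so θ_t = 90° − θ_B = 90° − 49.13° = 40.87°.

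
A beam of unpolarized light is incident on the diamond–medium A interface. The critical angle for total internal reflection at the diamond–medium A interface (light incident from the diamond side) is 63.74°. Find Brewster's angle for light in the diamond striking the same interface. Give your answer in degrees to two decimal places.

θ_B ≈ 41.89°

At the critical angle sin θ_c = n₂/n₁, giving n₂/n₁ = sin 63.74° = 0.8968.
Then tan θ_B = n₂/n₁ = 0.8968, so θ_B = arctan 0.8968 = 41.89°.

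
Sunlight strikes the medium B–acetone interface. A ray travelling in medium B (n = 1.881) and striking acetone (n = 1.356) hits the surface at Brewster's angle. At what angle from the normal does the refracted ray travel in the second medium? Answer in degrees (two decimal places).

First find Brewster's angle: tan θ_B = 1.356/1.881 = 0.7209, giving θ_B = 35.79°.
The refracted ray is perpendicular to the reflected ray, so θ_t = 90° − θ_B = 54.21°.

θ_t ≈ 54.21°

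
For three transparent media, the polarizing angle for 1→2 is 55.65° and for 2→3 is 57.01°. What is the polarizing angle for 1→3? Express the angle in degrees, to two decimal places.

θ_B ≈ 66.08°

n₂/n₁ = tan 55.65° = 1.4632 and n₃/n₂ = tan 57.01° = 1.5405.
n₃/n₁ = 2.2540. Then tan θ_B(1→3) = n₃/n₁, so θ_B(1→3) = arctan(2.2540) = 66.08°.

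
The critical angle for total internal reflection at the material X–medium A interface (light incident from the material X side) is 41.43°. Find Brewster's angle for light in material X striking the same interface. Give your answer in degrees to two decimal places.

At the critical angle sin θ_c = n₂/n₁, giving n₂/n₁ = sin 41.43° = 0.6617.
Then tan θ_B = n₂/n₁ = 0.6617, so θ_B = arctan 0.6617 = 33.49°.

θ_B ≈ 33.49°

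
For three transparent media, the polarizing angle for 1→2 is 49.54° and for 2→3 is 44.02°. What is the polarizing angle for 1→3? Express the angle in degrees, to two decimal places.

θ_B ≈ 48.57°

Each Brewster angle gives a ratio: n₂/n₁ = tan 49.54° = 1.1725, n₃/n₂ = tan 44.02° = 0.9664.
Multiplying, n₃/n₁ = 1.1725 × 0.9664 = 1.1331, and θ_B(1→3) = arctan 1.1331 = 48.57°.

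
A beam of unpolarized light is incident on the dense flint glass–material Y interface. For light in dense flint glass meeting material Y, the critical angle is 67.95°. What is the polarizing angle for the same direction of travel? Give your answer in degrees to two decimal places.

n₂/n₁ = sin θ_c = sin 67.95° = 0.9269.
tan θ_B equals the same ratio, so θ_B = arctan(0.9269) = 42.83°.

θ_B ≈ 42.83°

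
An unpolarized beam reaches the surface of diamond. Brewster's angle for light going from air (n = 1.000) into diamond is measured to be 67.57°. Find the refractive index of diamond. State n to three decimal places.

At Brewster's angle, tan θ_B = n₂/n₁ with n₁ on the incident side (air) and n₂ on the transmitted side (diamond).
n₂ = n₁ tan θ_B = 1.000 × tan 67.57° = 2.423.

n ≈ 2.423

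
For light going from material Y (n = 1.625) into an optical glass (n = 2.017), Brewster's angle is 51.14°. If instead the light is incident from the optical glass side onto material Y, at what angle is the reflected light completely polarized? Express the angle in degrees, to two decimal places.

tan θ_B' = n₁/n₂ = 1/tan θ_B, so θ_B' = 90° − θ_B.
θ_B' = 90° − 51.14° = 38.86°.

θ_B' ≈ 38.86°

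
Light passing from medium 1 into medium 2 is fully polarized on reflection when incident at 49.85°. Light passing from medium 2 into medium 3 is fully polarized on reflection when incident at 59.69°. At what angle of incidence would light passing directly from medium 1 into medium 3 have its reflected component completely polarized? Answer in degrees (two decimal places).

tan θ_B(1→2) = n₂/n₁ = tan 49.85° = 1.1854.
tan θ_B(2→3) = n₃/n₂ = tan 59.69° = 1.7106.
n₃/n₁ = 2.0278. Then tan θ_B(1→3) = n₃/n₁, so θ_B(1→3) = arctan(2.0278) = 63.75°.

θ_B ≈ 63.75°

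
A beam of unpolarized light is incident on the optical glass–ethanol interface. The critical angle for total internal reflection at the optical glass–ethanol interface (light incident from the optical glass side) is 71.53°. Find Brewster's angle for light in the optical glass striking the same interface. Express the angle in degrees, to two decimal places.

θ_B ≈ 43.49°

n₂/n₁ = sin θ_c = sin 71.53° = 0.9485.
tan θ_B equals the same ratio, so θ_B = arctan(0.9485) = 43.49°.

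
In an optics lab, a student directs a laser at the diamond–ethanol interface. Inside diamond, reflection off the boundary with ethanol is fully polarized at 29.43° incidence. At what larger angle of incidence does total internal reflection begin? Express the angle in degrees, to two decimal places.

n₂/n₁ = tan 29.43° = 0.5642; the critical angle satisfies sin θ_c = n₂/n₁.
θ_c = arcsin(0.5642) = 34.34°.

θ_c ≈ 34.34°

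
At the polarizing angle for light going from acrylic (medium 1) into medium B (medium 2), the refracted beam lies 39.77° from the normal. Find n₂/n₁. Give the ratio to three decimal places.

At Brewster incidence θ_B = 90° − θ_t = 90° − 39.77° = 50.23°.
Then n₂/n₁ = tan θ_B = tan 50.23° = 1.202.

n₂/n₁ ≈ 1.202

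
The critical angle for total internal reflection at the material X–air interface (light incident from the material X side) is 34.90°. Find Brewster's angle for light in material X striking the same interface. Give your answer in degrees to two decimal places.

θ_B ≈ 29.78°

At the critical angle sin θ_c = n₂/n₁, giving n₂/n₁ = sin 34.90° = 0.5721.
Then tan θ_B = n₂/n₁ = 0.5721, so θ_B = arctan 0.5721 = 29.78°.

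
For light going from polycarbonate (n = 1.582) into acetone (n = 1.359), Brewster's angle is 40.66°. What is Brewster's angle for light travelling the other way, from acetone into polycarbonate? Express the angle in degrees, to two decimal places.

The two Brewster angles are complementary: θ_B' = 90° − θ_B = 90° − 40.66° = 49.34°.

θ_B' ≈ 49.34°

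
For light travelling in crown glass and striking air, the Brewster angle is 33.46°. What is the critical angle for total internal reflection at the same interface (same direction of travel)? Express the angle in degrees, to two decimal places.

From Brewster, n₂/n₁ = tan θ_B = tan 33.46° = 0.6609.
Then sin θ_c = n₂/n₁ = 0.6609, so θ_c = arcsin 0.6609 = 41.37°.

θ_c ≈ 41.37°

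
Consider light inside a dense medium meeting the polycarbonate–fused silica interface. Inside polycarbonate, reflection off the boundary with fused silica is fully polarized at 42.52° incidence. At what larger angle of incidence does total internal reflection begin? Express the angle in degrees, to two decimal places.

n₂/n₁ = tan 42.52° = 0.9170; the critical angle satisfies sin θ_c = n₂/n₁.
θ_c = arcsin(0.9170) = 66.49°.

θ_c ≈ 66.49°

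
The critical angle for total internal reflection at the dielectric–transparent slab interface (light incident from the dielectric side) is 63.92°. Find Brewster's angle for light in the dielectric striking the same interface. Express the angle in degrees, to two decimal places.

sin θ_c = n₂/n₁, so n₂/n₁ = sin 63.92° = 0.8982.
Brewster: tan θ_B = n₂/n₁ = 0.8982.
θ_B = arctan(0.8982) = 41.93°.

θ_B ≈ 41.93°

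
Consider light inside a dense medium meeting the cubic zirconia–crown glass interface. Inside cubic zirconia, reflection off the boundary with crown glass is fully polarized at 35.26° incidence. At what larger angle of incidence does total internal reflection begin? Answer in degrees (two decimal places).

From Brewster, n₂/n₁ = tan θ_B = tan 35.26° = 0.7070.
Then sin θ_c = n₂/n₁ = 0.7070, so θ_c = arcsin 0.7070 = 44.99°.

θ_c ≈ 44.99°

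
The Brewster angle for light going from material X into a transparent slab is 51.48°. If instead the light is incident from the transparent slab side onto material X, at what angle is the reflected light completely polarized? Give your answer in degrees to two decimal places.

Reversing the direction swaps n₁ and n₂, so tan θ_B' = 1/tan θ_B and θ_B' = 90° − θ_B.
Hence θ_B' = 90° − 51.48° = 38.52°.

θ_B' ≈ 38.52°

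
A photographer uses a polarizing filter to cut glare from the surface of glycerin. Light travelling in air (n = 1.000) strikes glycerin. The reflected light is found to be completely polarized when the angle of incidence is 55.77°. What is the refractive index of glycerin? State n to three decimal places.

Full polarization of the reflected beam means tan θ_B = n₂/n₁, where n₁ is the incident medium (air).
n₂ = n₁ tan θ_B = 1.000 × tan 55.77° = 1.470.

n ≈ 1.470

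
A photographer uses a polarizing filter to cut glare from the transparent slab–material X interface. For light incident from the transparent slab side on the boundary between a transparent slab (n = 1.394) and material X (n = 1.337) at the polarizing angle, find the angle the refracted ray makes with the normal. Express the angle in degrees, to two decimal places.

θ_B = arctan(n₂/n₁) = arctan(1.337/1.394) = 43.80°.
At Brewster's angle the reflected and refracted rays are perpendicular, so θ_t = 90° − θ_B = 90° − 43.80° = 46.20°.

θ_t ≈ 46.20°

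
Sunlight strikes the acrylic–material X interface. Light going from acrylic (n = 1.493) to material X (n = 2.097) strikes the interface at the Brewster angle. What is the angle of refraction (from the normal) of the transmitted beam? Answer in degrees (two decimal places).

First find Brewster's angle: tan θ_B = 2.097/1.493 = 1.4046, giving θ_B = 54.55°.
Since θ_B + θ_t = 90° at Brewster incidence, θ_t = 90° − 54.55° = 35.45°.

θ_t ≈ 35.45°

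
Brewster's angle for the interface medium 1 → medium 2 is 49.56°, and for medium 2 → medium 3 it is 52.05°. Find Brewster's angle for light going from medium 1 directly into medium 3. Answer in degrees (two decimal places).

θ_B ≈ 56.39°

n₂/n₁ = tan 49.56° = 1.1733 and n₃/n₂ = tan 52.05° = 1.2822.
Multiplying, n₃/n₁ = 1.1733 × 1.2822 = 1.5045, and θ_B(1→3) = arctan 1.5045 = 56.39°.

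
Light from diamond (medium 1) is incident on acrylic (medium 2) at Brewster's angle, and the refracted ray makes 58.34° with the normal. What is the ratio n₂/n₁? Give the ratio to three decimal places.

n₂/n₁ ≈ 0.617

At Brewster incidence θ_B = 90° − θ_t = 90° − 58.34° = 31.66°.
tan θ_B = n₂/n₁, so n₂/n₁ = tan 31.66° = 0.617.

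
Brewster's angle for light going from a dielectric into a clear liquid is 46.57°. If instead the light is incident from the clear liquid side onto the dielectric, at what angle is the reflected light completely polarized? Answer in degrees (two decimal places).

θ_B' ≈ 43.43°

tan θ_B' = n₁/n₂ = 1/tan θ_B, so θ_B' = 90° − θ_B.
θ_B' = 90° − 46.57° = 43.43°.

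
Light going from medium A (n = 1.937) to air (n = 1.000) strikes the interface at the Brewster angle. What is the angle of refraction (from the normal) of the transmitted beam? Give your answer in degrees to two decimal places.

θ_t ≈ 62.69°

First find Brewster's angle: tan θ_B = 1.000/1.937 = 0.5163, giving θ_B = 27.31°.
Since θ_B + θ_t = 90° at Brewster incidence, θ_t = 90° − 27.31° = 62.69°.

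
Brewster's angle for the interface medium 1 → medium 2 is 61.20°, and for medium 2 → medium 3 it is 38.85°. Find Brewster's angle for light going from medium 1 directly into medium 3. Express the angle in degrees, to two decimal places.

θ_B ≈ 55.69°

tan θ_B(1→2) = n₂/n₁ = tan 61.20° = 1.8190.
tan θ_B(2→3) = n₃/n₂ = tan 38.85° = 0.8055.
So n₃/n₁ = (n₂/n₁)(n₃/n₂) = 1.8190 × 0.8055 = 1.4651.
θ_B(1→3) = arctan(1.4651) = 55.69°.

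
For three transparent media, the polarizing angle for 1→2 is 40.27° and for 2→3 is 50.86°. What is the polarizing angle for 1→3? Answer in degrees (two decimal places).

θ_B ≈ 46.15°

n₂/n₁ = tan 40.27° = 0.8472 and n₃/n₂ = tan 50.86° = 1.2287.
Multiplying, n₃/n₁ = 0.8472 × 1.2287 = 1.0409, and θ_B(1→3) = arctan 1.0409 = 46.15°.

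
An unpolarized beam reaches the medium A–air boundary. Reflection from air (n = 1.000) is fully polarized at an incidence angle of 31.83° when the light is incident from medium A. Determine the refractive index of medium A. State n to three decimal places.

n ≈ 1.611

Full polarization of the reflected beam means tan θ_B = n₂/n₁, where n₁ is the incident medium (medium A).
n₁ = n₂ / tan θ_B = 1.000 / tan 31.83° = 1.611.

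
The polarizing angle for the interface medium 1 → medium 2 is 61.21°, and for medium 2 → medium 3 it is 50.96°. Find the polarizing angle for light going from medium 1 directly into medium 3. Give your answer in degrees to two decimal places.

θ_B ≈ 65.98°

tan θ_B(1→2) = n₂/n₁ = tan 61.21° = 1.8197.
tan θ_B(2→3) = n₃/n₂ = tan 50.96° = 1.2331.
So n₃/n₁ = (n₂/n₁)(n₃/n₂) = 1.8197 × 1.2331 = 2.2440.
θ_B(1→3) = arctan(2.2440) = 65.98°.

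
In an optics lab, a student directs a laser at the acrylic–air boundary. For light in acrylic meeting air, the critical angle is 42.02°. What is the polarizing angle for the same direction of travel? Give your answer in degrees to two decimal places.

θ_B ≈ 33.80°

n₂/n₁ = sin θ_c = sin 42.02° = 0.6694.
tan θ_B equals the same ratio, so θ_B = arctan(0.6694) = 33.80°.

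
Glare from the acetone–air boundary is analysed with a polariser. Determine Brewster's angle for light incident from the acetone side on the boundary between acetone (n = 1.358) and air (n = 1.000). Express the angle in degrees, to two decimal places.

θ_B ≈ 36.37°

tan θ_B = n₂/n₁ = 1.000/1.358 = 0.7364.
θ_B = arctan(0.7364) = 36.37°.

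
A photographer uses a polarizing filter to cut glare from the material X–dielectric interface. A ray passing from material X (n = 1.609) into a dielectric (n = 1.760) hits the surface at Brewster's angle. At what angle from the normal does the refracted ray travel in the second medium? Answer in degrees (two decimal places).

First find Brewster's angle: tan θ_B = 1.760/1.609 = 1.0938, giving θ_B = 47.57°.
The refracted ray is perpendicular to the reflected ray, so θ_t = 90° − θ_B = 42.43°.

θ_t ≈ 42.43°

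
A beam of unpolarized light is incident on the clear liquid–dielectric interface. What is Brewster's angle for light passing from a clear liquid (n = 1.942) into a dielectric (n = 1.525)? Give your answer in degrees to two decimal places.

At Brewster's angle the reflected and refracted rays are perpendicular, which with Snell's law gives tan θ_B = n₂/n₁.
Brewster's condition: tan θ_B = n₂/n₁ = 1.525/1.942 = 0.7853. Taking the arctangent, θ_B = 38.14°.

θ_B ≈ 38.14°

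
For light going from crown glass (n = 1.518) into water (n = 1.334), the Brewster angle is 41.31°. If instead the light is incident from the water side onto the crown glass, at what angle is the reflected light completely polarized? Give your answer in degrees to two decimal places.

tan θ_B' = n₁/n₂ = 1/tan θ_B, so θ_B' = 90° − θ_B.
θ_B' = 90° − 41.31° = 48.69°.

θ_B' ≈ 48.69°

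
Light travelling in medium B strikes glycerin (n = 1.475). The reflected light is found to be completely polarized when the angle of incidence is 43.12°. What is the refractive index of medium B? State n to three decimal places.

n ≈ 1.575

Brewster's law: tan θ_B = n₂/n₁ (light incident in medium B, refracted into glycerin).
n₁ = n₂ / tan θ_B = 1.475 / tan 43.12° = 1.575.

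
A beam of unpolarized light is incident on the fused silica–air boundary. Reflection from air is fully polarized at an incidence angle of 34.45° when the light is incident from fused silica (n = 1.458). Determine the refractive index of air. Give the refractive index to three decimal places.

n ≈ 1.000

Brewster's law: tan θ_B = n₂/n₁ (light incident in fused silica, refracted into air).
n₂ = n₁ tan θ_B = 1.458 × tan 34.45° = 1.000.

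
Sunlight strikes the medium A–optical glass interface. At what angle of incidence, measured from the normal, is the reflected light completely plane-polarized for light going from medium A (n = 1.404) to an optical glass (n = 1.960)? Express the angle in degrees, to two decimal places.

θ_B ≈ 54.38°

tan θ_B = n₂/n₁ = 1.960/1.404 = 1.3960.
So θ_B = arctan 1.3960 = 54.38°.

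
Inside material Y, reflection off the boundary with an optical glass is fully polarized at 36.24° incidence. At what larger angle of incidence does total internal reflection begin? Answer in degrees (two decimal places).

tan θ_B = n₂/n₁ = tan 36.24° = 0.7330.
Total internal reflection: sin θ_c = n₂/n₁ = 0.7330.
θ_c = arcsin(0.7330) = 47.14°.

θ_c ≈ 47.14°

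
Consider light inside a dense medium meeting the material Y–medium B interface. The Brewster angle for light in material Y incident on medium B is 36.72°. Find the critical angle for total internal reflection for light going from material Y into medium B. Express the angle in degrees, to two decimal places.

θ_c ≈ 48.24°

n₂/n₁ = tan 36.72° = 0.7459; the critical angle satisfies sin θ_c = n₂/n₁.
θ_c = arcsin(0.7459) = 48.24°.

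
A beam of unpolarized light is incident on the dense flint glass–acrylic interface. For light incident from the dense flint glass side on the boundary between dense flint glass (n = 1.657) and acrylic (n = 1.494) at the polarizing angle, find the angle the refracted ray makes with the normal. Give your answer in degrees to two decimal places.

θ_t ≈ 47.96°

tan θ_B = n₂/n₁ = 1.494/1.657 = 0.9016, so θ_B = 42.04°.
The refracted ray is perpendicular to the reflected ray, so θ_t = 90° − θ_B = 47.96°.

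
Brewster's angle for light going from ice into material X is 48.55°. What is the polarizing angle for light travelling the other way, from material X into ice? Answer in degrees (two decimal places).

θ_B' ≈ 41.45°

tan θ_B' = n₁/n₂ = 1/tan θ_B, so θ_B' = 90° − θ_B.
θ_B' = 90° − 48.55° = 41.45°.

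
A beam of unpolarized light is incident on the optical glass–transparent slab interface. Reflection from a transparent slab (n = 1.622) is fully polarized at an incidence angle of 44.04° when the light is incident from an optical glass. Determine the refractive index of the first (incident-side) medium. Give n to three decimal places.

At the polarizing angle, tan θ_B = n₂/n₁ with n₁ on the incident side (an optical glass) and n₂ on the transmitted side (a transparent slab).
n₁ = n₂ / tan θ_B = 1.622 / tan 44.04° = 1.677.

n ≈ 1.677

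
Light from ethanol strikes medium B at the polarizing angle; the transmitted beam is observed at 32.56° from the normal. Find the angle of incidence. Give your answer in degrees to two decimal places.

θ_B ≈ 57.44°

Brewster's condition makes the reflected and refracted beams perpendicular: θ_B + θ_t = 90°.
θ_B = 90° − 32.56° = 57.44°.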